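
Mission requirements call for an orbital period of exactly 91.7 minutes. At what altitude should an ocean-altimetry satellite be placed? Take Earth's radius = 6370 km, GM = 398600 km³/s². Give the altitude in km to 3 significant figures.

366 km

T = 91.7 min = 5502.0 s.
From T = 2π√(a³/μ): a = (μ T²/4π²)^(1/3) = (398600 × 5502.0² / 4π²)^(1/3) = 6736 km.
Altitude h = a − R = 6736 − 6370 = 366 km.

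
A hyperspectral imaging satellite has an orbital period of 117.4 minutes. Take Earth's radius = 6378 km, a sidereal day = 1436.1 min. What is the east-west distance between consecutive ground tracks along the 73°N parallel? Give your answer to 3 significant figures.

958 km

T = 117.4 min = 7044.0 s.
Node shift per orbit = (7044.0/86166) × 360° = 29.43°.
Equatorial spacing = 29.43 × 111.3 km/° = 3276 km.
At 73° latitude, spacing = 3276 × cos(73°) = 958 km.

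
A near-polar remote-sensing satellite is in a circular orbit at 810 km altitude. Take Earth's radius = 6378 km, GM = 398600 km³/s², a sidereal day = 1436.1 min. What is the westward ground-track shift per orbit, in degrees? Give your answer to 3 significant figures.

Semi-major axis a = 6378 + 810 = 7188 km. Period T = 2π√(a³/μ) = 2π√(7188³/398600) = 6064.9 s = 101.08 min.
During one orbit Earth rotates (6064.9 / 86166) × 360° = 25.34°.

25.3°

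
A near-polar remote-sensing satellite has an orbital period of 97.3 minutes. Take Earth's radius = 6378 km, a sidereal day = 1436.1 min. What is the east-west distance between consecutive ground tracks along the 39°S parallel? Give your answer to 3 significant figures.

2110 km

T = 97.3 min = 5838.0 s.
Node shift per orbit = (5838.0/86166) × 360° = 24.39°.
Equatorial spacing = 24.39 × 111.3 km/° = 2715 km.
At 39° latitude, spacing = 2715 × cos(39°) = 2110 km.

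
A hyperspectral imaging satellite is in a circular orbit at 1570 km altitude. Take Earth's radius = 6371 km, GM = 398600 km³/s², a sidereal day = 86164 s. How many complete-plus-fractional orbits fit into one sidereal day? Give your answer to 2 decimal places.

12.23

Semi-major axis a = 6371 + 1570 = 7941 km. Period T = 2π√(a³/μ) = 2π√(7941³/398600) = 7042.5 s = 117.37 min.
Orbits per sidereal day = 86164 / 7042.5 = 12.235.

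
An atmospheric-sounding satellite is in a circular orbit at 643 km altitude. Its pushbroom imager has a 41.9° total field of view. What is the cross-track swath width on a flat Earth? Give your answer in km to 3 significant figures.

492 km

Half-angle = 41.9°/2 = 20.95°.
Swath width ≈ 2h·tan(θ/2) = 2 × 643 × tan(20.95°) = 492.4 km.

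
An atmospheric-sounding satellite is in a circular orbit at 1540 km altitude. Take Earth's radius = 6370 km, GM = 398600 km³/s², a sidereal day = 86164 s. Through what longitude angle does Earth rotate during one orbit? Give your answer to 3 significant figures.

Semi-major axis a = 6370 + 1540 = 7910 km. Period T = 2π√(a³/μ) = 2π√(7910³/398600) = 7001.3 s = 116.69 min.
During one orbit Earth rotates (7001.3 / 86164) × 360° = 29.25°.

29.3°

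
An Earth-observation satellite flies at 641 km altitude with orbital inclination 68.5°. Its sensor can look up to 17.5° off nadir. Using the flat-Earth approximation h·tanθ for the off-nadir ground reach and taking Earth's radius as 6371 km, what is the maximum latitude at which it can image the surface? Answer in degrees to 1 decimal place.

For a prograde orbit the ground track reaches latitude ±i = ±68.5°.
Sensor half-swath on the ground ≈ 641·tan(17.5°) = 202 km = 1.82° of latitude.
Maximum observable latitude ≈ 68.5 + 1.82 = 70.3°.

70.3°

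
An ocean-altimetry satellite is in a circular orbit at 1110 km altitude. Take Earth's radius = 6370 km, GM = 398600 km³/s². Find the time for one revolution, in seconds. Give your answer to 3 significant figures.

6440 seconds

Semi-major axis a = 6370 + 1110 = 7480 km. Period T = 2π√(a³/μ) = 2π√(7480³/398600) = 6438.2 s = 107.30 min.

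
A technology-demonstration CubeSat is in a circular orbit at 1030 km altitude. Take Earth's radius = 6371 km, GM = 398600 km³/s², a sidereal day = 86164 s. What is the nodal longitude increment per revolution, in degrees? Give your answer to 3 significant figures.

Semi-major axis a = 6371 + 1030 = 7401 km. Period T = 2π√(a³/μ) = 2π√(7401³/398600) = 6336.5 s = 105.61 min.
During one orbit Earth rotates (6336.5 / 86164) × 360° = 26.47°.

26.5°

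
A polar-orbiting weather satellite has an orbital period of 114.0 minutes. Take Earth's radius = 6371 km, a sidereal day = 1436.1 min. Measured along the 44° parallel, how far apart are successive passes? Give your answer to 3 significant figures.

2290 km

T = 114.0 min = 6840.0 s.
Node shift per orbit = (6840.0/86166) × 360° = 28.58°.
Equatorial spacing = 28.58 × 111.2 km/° = 3178 km.
At 44° latitude, spacing = 3178 × cos(44°) = 2286 km.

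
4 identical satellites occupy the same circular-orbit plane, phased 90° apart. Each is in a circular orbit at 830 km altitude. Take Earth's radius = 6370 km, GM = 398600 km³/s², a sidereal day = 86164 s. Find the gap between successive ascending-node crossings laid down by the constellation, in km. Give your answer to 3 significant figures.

706 km

Semi-major axis a = 6370 + 830 = 7200 km. Period T = 2π√(a³/μ) = 2π√(7200³/398600) = 6080.1 s = 101.33 min.
Single-satellite node shift = (6080.1/86164) × 360° = 25.40°.
With 4 satellites evenly phased, successive equator crossings are 25.40/4 = 6.351° apart.
That is 6.351 × 111.2 = 706 km at the equator.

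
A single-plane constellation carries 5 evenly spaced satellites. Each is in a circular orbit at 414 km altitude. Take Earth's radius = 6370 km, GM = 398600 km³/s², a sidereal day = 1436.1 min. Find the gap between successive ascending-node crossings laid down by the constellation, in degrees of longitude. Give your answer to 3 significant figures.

4.65°

Semi-major axis a = 6370 + 414 = 6784 km. Period T = 2π√(a³/μ) = 2π√(6784³/398600) = 5560.8 s = 92.68 min.
Single-satellite node shift = (5560.8/86166) × 360° = 23.23°.
With 5 satellites evenly phased, successive equator crossings are 23.23/5 = 4.647° apart.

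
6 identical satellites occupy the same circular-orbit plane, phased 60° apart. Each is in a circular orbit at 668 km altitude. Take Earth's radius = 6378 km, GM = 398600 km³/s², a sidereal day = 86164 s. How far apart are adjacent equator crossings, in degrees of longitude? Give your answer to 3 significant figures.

Semi-major axis a = 6378 + 668 = 7046 km. Period T = 2π√(a³/μ) = 2π√(7046³/398600) = 5886.1 s = 98.10 min.
Single-satellite node shift = (5886.1/86164) × 360° = 24.59°.
With 6 satellites evenly phased, successive equator crossings are 24.59/6 = 4.099° apart.

4.10°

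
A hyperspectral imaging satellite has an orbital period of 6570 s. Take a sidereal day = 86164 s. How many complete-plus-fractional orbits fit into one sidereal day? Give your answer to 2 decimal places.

13.11

Orbits per sidereal day = 86164 / 6570.0 = 13.115.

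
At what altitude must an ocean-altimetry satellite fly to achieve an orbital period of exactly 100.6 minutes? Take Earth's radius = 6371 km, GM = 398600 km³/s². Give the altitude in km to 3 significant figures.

794 km

T = 100.6 min = 6036.0 s.
From T = 2π√(a³/μ): a = (μ T²/4π²)^(1/3) = (398600 × 6036.0² / 4π²)^(1/3) = 7165 km.
Altitude h = a − R = 7165 − 6371 = 794 km.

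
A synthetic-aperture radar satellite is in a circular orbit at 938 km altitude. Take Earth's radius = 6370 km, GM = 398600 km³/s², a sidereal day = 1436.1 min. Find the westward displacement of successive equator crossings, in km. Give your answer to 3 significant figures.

2890 km

Semi-major axis a = 6370 + 938 = 7308 km. Period T = 2π√(a³/μ) = 2π√(7308³/398600) = 6217.4 s = 103.62 min.
During one orbit Earth rotates (6217.4 / 86166) × 360° = 25.98°.
At the equator that is 25.98° × (2π·6370/360) km/° = 25.98 × 111.2 = 2888 km.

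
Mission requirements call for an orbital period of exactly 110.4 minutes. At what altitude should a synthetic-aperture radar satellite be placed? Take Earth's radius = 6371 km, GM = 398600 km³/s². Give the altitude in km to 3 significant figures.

T = 110.4 min = 6624.0 s.
From T = 2π√(a³/μ): a = (μ T²/4π²)^(1/3) = (398600 × 6624.0² / 4π²)^(1/3) = 7623 km.
Altitude h = a − R = 7623 − 6371 = 1252 km.

1250 km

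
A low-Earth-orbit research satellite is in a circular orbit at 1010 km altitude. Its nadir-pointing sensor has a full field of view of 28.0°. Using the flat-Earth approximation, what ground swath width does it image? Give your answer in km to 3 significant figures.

504 km

Half-angle = 28.0°/2 = 14°.
Swath width ≈ 2h·tan(θ/2) = 2 × 1010 × tan(14°) = 503.6 km.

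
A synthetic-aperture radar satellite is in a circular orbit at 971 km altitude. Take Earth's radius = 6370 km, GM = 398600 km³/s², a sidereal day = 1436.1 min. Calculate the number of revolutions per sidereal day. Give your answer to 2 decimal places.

Semi-major axis a = 6370 + 971 = 7341 km. Period T = 2π√(a³/μ) = 2π√(7341³/398600) = 6259.6 s = 104.33 min.
Orbits per sidereal day = 86166 / 6259.6 = 13.765.

13.77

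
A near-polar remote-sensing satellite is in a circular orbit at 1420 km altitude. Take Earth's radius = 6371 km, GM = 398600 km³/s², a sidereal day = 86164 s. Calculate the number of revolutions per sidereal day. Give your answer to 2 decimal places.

Semi-major axis a = 6371 + 1420 = 7791 km. Period T = 2π√(a³/μ) = 2π√(7791³/398600) = 6843.9 s = 114.06 min.
Orbits per sidereal day = 86164 / 6843.9 = 12.590.

12.59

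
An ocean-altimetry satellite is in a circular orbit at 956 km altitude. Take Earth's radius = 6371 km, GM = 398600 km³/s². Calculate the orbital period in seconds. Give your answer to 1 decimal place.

Semi-major axis a = 6371 + 956 = 7327 km. Period T = 2π√(a³/μ) = 2π√(7327³/398600) = 6241.7 s = 104.03 min.

6241.7 seconds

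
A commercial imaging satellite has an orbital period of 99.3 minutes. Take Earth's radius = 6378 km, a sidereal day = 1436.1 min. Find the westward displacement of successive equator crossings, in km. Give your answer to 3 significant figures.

T = 99.3 min = 5958.0 s.
During one orbit Earth rotates (5958.0 / 86166) × 360° = 24.89°.
At the equator that is 24.89° × (2π·6378/360) km/° = 24.89 × 111.3 = 2771 km.

2770 km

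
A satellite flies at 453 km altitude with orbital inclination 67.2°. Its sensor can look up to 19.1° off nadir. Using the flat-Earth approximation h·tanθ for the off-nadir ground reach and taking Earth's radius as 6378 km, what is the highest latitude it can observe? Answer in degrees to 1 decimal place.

68.6°

For a prograde orbit the ground track reaches latitude ±i = ±67.2°.
Sensor half-swath on the ground ≈ 453·tan(19.1°) = 157 km = 1.41° of latitude.
Maximum observable latitude ≈ 67.2 + 1.41 = 68.6°.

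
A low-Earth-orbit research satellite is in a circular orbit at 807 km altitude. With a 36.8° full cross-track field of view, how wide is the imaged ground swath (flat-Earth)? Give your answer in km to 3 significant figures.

Half-angle = 36.8°/2 = 18.4°.
Swath width ≈ 2h·tan(θ/2) = 2 × 807 × tan(18.4°) = 536.9 km.

537 km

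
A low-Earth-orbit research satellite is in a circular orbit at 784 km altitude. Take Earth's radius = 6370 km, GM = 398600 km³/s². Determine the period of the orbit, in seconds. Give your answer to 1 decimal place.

Semi-major axis a = 6370 + 784 = 7154 km. Period T = 2π√(a³/μ) = 2π√(7154³/398600) = 6021.9 s = 100.37 min.

6021.9 seconds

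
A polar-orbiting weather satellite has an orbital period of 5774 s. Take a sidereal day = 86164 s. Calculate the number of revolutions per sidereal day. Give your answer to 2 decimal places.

14.92

Orbits per sidereal day = 86164 / 5774.0 = 14.923.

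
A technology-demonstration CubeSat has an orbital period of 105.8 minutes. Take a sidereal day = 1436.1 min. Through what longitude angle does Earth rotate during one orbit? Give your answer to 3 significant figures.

T = 105.8 min = 6348.0 s.
During one orbit Earth rotates (6348.0 / 86166) × 360° = 26.52°.

26.5°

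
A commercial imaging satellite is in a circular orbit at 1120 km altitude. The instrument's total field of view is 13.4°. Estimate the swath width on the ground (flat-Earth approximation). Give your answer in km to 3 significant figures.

263 km

Half-angle = 13.4°/2 = 6.7°.
Swath width ≈ 2h·tan(θ/2) = 2 × 1120 × tan(6.7°) = 263.1 km.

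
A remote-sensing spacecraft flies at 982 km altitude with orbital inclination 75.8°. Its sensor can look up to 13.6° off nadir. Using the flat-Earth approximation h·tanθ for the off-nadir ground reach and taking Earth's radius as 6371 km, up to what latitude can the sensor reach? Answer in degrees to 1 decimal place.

For a prograde orbit the ground track reaches latitude ±i = ±75.8°.
Sensor half-swath on the ground ≈ 982·tan(13.6°) = 238 km = 2.14° of latitude.
Maximum observable latitude ≈ 75.8 + 2.14 = 77.9°.

77.9°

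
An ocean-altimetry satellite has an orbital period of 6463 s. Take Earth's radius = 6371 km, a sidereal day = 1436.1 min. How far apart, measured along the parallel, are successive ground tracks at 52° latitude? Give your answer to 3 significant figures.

Node shift per orbit = (6463.0/86166) × 360° = 27.00°.
Equatorial spacing = 27.00 × 111.2 km/° = 3003 km.
At 52° latitude, spacing = 3003 × cos(52°) = 1849 km.

1850 km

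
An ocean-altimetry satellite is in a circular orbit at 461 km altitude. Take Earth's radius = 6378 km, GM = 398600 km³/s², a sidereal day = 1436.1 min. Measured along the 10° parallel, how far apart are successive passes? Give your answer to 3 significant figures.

2580 km

Semi-major axis a = 6378 + 461 = 6839 km. Period T = 2π√(a³/μ) = 2π√(6839³/398600) = 5628.6 s = 93.81 min.
Node shift per orbit = (5628.6/86166) × 360° = 23.52°.
Equatorial spacing = 23.52 × 111.3 km/° = 2618 km.
At 10° latitude, spacing = 2618 × cos(10°) = 2578 km.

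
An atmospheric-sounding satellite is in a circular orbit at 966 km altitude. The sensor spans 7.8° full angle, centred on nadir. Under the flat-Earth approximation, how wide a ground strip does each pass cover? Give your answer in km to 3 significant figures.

Half-angle = 7.8°/2 = 3.9°.
Swath width ≈ 2h·tan(θ/2) = 2 × 966 × tan(3.9°) = 131.7 km.

132 km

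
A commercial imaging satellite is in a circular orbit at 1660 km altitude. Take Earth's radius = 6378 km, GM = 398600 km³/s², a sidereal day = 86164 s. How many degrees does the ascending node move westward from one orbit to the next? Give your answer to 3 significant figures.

30.0°

Semi-major axis a = 6378 + 1660 = 8038 km. Period T = 2π√(a³/μ) = 2π√(8038³/398600) = 7171.9 s = 119.53 min.
During one orbit Earth rotates (7171.9 / 86164) × 360° = 29.96°.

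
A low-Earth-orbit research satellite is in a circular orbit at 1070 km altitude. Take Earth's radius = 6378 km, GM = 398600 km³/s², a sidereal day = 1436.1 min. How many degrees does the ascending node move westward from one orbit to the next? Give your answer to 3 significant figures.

Semi-major axis a = 6378 + 1070 = 7448 km. Period T = 2π√(a³/μ) = 2π√(7448³/398600) = 6396.9 s = 106.62 min.
During one orbit Earth rotates (6396.9 / 86166) × 360° = 26.73°.

26.7°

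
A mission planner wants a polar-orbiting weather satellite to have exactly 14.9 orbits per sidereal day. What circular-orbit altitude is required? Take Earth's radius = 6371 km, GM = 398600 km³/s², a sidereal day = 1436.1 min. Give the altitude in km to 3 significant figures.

592 km

Required period T = 86166 / 14.9 = 5783.0 s.
From T = 2π√(a³/μ): a = (μ T²/4π²)^(1/3) = (398600 × 5783.0² / 4π²)^(1/3) = 6963 km.
Altitude h = a − R = 6963 − 6371 = 592 km.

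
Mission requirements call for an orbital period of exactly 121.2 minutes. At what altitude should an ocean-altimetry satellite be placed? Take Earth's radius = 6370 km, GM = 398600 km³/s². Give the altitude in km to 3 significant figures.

1740 km

T = 121.2 min = 7272.0 s.
From T = 2π√(a³/μ): a = (μ T²/4π²)^(1/3) = (398600 × 7272.0² / 4π²)^(1/3) = 8113 km.
Altitude h = a − R = 8113 − 6370 = 1743 km.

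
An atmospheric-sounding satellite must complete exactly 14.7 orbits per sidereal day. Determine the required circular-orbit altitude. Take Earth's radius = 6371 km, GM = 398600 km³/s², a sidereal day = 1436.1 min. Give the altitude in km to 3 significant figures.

Required period T = 86166 / 14.7 = 5861.6 s.
From T = 2π√(a³/μ): a = (μ T²/4π²)^(1/3) = (398600 × 5861.6² / 4π²)^(1/3) = 7026 km.
Altitude h = a − R = 7026 − 6371 = 655 km.

655 km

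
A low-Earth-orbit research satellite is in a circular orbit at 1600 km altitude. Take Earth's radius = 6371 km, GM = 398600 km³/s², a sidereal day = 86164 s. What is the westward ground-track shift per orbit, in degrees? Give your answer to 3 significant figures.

29.6°

Semi-major axis a = 6371 + 1600 = 7971 km. Period T = 2π√(a³/μ) = 2π√(7971³/398600) = 7082.4 s = 118.04 min.
During one orbit Earth rotates (7082.4 / 86164) × 360° = 29.59°.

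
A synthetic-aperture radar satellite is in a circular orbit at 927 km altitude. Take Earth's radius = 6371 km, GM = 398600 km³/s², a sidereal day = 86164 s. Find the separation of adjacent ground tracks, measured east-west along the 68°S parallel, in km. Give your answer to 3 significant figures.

Semi-major axis a = 6371 + 927 = 7298 km. Period T = 2π√(a³/μ) = 2π√(7298³/398600) = 6204.6 s = 103.41 min.
Node shift per orbit = (6204.6/86164) × 360° = 25.92°.
Equatorial spacing = 25.92 × 111.2 km/° = 2883 km.
At 68° latitude, spacing = 2883 × cos(68°) = 1080 km.

1080 km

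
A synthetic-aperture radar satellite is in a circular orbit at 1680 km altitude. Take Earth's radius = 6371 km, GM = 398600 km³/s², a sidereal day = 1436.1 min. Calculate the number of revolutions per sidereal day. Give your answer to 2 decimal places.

11.99

Semi-major axis a = 6371 + 1680 = 8051 km. Period T = 2π√(a³/μ) = 2π√(8051³/398600) = 7189.3 s = 119.82 min.
Orbits per sidereal day = 86166 / 7189.3 = 11.985.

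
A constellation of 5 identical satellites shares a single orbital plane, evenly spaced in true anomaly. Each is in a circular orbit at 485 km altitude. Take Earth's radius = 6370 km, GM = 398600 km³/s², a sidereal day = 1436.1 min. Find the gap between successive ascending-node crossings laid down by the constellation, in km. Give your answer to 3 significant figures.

525 km

Semi-major axis a = 6370 + 485 = 6855 km. Period T = 2π√(a³/μ) = 2π√(6855³/398600) = 5648.4 s = 94.14 min.
Single-satellite node shift = (5648.4/86166) × 360° = 23.60°.
With 5 satellites evenly phased, successive equator crossings are 23.60/5 = 4.720° apart.
That is 4.720 × 111.2 = 525 km at the equator.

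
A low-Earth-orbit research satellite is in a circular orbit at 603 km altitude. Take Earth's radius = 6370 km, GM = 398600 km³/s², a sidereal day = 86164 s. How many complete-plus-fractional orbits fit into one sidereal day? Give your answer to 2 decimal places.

14.87

Semi-major axis a = 6370 + 603 = 6973 km. Period T = 2π√(a³/μ) = 2π√(6973³/398600) = 5794.8 s = 96.58 min.
Orbits per sidereal day = 86164 / 5794.8 = 14.869.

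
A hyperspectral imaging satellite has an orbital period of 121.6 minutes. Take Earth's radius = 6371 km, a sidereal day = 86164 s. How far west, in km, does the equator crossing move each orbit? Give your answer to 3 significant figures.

3390 km

T = 121.6 min = 7296.0 s.
During one orbit Earth rotates (7296.0 / 86164) × 360° = 30.48°.
At the equator that is 30.48° × (2π·6371/360) km/° = 30.48 × 111.2 = 3390 km.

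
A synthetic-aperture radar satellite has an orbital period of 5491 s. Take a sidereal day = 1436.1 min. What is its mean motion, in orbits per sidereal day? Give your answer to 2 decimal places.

Orbits per sidereal day = 86166 / 5491.0 = 15.692.

15.69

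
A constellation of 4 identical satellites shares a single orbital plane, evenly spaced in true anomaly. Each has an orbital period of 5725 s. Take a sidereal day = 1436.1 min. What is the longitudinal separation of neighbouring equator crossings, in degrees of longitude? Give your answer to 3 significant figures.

5.98°

Single-satellite node shift = (5725.0/86166) × 360° = 23.92°.
With 4 satellites evenly phased, successive equator crossings are 23.92/4 = 5.980° apart.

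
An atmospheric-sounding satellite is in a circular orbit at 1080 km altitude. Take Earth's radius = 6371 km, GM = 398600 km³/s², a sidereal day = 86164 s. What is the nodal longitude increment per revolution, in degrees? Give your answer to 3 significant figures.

26.7°

Semi-major axis a = 6371 + 1080 = 7451 km. Period T = 2π√(a³/μ) = 2π√(7451³/398600) = 6400.8 s = 106.68 min.
During one orbit Earth rotates (6400.8 / 86164) × 360° = 26.74°.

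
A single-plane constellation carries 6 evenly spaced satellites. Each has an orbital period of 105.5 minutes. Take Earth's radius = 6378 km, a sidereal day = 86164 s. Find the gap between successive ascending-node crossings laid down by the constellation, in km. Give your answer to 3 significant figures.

491 km

T = 105.5 min = 6330.0 s.
Single-satellite node shift = (6330.0/86164) × 360° = 26.45°.
With 6 satellites evenly phased, successive equator crossings are 26.45/6 = 4.408° apart.
That is 4.408 × 111.3 = 491 km at the equator.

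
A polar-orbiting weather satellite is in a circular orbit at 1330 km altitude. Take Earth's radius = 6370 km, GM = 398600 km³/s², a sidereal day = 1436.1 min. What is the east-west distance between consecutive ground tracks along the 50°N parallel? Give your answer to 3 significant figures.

Semi-major axis a = 6370 + 1330 = 7700 km. Period T = 2π√(a³/μ) = 2π√(7700³/398600) = 6724.3 s = 112.07 min.
Node shift per orbit = (6724.3/86166) × 360° = 28.09°.
Equatorial spacing = 28.09 × 111.2 km/° = 3123 km.
At 50° latitude, spacing = 3123 × cos(50°) = 2008 km.

2010 km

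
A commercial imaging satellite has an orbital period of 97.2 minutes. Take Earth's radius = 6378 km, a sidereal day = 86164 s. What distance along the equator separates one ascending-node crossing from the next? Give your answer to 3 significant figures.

T = 97.2 min = 5832.0 s.
During one orbit Earth rotates (5832.0 / 86164) × 360° = 24.37°.
At the equator that is 24.37° × (2π·6378/360) km/° = 24.37 × 111.3 = 2712 km.

2710 km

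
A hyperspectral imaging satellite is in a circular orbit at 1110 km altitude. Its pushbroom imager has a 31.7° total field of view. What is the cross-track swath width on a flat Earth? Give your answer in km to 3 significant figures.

630 km

Half-angle = 31.7°/2 = 15.85°.
Swath width ≈ 2h·tan(θ/2) = 2 × 1110 × tan(15.85°) = 630.3 km.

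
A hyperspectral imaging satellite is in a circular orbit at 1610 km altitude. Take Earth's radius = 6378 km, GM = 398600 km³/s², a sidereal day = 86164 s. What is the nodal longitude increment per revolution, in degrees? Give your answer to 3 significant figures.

29.7°

Semi-major axis a = 6378 + 1610 = 7988 km. Period T = 2π√(a³/μ) = 2π√(7988³/398600) = 7105.1 s = 118.42 min.
During one orbit Earth rotates (7105.1 / 86164) × 360° = 29.69°.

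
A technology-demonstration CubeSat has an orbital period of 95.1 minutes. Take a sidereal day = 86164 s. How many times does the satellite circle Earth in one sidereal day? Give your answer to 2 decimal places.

15.10

T = 95.1 min = 5706.0 s.
Orbits per sidereal day = 86164 / 5706.0 = 15.101.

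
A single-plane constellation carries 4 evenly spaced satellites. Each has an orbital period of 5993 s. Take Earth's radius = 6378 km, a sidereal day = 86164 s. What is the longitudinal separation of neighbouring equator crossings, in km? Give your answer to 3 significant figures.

Single-satellite node shift = (5993.0/86164) × 360° = 25.04°.
With 4 satellites evenly phased, successive equator crossings are 25.04/4 = 6.260° apart.
That is 6.260 × 111.3 = 697 km at the equator.

697 km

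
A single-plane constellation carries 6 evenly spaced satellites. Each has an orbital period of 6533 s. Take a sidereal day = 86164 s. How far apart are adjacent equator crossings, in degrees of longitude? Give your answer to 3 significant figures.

4.55°

Single-satellite node shift = (6533.0/86164) × 360° = 27.30°.
With 6 satellites evenly phased, successive equator crossings are 27.30/6 = 4.549° apart.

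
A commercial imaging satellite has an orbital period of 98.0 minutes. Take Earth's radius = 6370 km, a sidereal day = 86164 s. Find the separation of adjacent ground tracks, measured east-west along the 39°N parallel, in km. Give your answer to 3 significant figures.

2120 km

T = 98.0 min = 5880.0 s.
Node shift per orbit = (5880.0/86164) × 360° = 24.57°.
Equatorial spacing = 24.57 × 111.2 km/° = 2731 km.
At 39° latitude, spacing = 2731 × cos(39°) = 2123 km.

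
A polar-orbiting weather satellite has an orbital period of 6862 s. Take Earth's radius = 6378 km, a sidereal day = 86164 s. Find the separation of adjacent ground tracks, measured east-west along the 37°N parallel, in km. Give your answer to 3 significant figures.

Node shift per orbit = (6862.0/86164) × 360° = 28.67°.
Equatorial spacing = 28.67 × 111.3 km/° = 3191 km.
At 37° latitude, spacing = 3191 × cos(37°) = 2549 km.

2550 km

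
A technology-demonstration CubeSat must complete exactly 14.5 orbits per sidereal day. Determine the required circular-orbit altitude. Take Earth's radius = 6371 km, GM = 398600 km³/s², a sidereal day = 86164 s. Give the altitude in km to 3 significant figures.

720 km

Required period T = 86164 / 14.5 = 5942.3 s.
From T = 2π√(a³/μ): a = (μ T²/4π²)^(1/3) = (398600 × 5942.3² / 4π²)^(1/3) = 7091 km.
Altitude h = a − R = 7091 − 6371 = 720 km.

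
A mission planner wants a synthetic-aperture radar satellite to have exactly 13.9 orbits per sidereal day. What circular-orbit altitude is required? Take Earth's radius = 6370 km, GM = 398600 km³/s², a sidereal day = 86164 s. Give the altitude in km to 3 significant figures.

Required period T = 86164 / 13.9 = 6198.8 s.
From T = 2π√(a³/μ): a = (μ T²/4π²)^(1/3) = (398600 × 6198.8² / 4π²)^(1/3) = 7293 km.
Altitude h = a − R = 7293 − 6370 = 923 km.

923 km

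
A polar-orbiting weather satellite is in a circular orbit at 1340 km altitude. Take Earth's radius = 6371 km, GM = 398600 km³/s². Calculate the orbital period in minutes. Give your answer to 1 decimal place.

112.3 min

Semi-major axis a = 6371 + 1340 = 7711 km. Period T = 2π√(a³/μ) = 2π√(7711³/398600) = 6738.7 s = 112.31 min.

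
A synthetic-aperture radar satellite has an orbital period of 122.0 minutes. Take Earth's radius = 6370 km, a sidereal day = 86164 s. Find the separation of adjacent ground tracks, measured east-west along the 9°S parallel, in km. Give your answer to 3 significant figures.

T = 122.0 min = 7320.0 s.
Node shift per orbit = (7320.0/86164) × 360° = 30.58°.
Equatorial spacing = 30.58 × 111.2 km/° = 3400 km.
At 9° latitude, spacing = 3400 × cos(9°) = 3358 km.

3360 km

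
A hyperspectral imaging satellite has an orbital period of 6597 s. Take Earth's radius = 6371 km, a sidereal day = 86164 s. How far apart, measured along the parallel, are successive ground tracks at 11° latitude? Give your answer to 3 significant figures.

3010 km

Node shift per orbit = (6597.0/86164) × 360° = 27.56°.
Equatorial spacing = 27.56 × 111.2 km/° = 3065 km.
At 11° latitude, spacing = 3065 × cos(11°) = 3009 km.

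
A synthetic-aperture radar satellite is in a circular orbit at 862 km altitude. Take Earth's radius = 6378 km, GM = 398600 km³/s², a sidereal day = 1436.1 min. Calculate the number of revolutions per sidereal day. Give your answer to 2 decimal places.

14.05

Semi-major axis a = 6378 + 862 = 7240 km. Period T = 2π√(a³/μ) = 2π√(7240³/398600) = 6130.8 s = 102.18 min.
Orbits per sidereal day = 86166 / 6130.8 = 14.055.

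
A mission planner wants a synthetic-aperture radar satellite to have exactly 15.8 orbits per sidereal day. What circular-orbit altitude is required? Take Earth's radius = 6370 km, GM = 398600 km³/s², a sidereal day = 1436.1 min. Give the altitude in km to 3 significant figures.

326 km

Required period T = 86166 / 15.8 = 5453.5 s.
From T = 2π√(a³/μ): a = (μ T²/4π²)^(1/3) = (398600 × 5453.5² / 4π²)^(1/3) = 6696 km.
Altitude h = a − R = 6696 − 6370 = 326 km.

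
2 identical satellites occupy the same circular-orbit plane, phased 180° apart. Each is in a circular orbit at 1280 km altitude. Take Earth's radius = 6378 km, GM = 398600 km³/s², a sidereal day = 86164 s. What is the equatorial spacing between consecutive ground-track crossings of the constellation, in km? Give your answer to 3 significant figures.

1550 km

Semi-major axis a = 6378 + 1280 = 7658 km. Period T = 2π√(a³/μ) = 2π√(7658³/398600) = 6669.4 s = 111.16 min.
Single-satellite node shift = (6669.4/86164) × 360° = 27.87°.
With 2 satellites evenly phased, successive equator crossings are 27.87/2 = 13.933° apart.
That is 13.933 × 111.3 = 1551 km at the equator.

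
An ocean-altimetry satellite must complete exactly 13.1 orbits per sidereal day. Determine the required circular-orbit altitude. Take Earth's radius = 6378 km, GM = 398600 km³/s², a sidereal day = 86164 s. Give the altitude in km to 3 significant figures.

1210 km

Required period T = 86164 / 13.1 = 6577.4 s.
From T = 2π√(a³/μ): a = (μ T²/4π²)^(1/3) = (398600 × 6577.4² / 4π²)^(1/3) = 7587 km.
Altitude h = a − R = 7587 − 6378 = 1209 km.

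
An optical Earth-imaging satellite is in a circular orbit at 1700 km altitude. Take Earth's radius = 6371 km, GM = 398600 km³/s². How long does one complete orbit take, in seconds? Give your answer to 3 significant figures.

7220 seconds

Semi-major axis a = 6371 + 1700 = 8071 km. Period T = 2π√(a³/μ) = 2π√(8071³/398600) = 7216.1 s = 120.27 min.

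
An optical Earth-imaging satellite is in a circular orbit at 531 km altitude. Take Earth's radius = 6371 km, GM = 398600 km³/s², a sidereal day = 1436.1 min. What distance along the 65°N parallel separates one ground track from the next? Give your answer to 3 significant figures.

1120 km

Semi-major axis a = 6371 + 531 = 6902 km. Period T = 2π√(a³/μ) = 2π√(6902³/398600) = 5706.6 s = 95.11 min.
Node shift per orbit = (5706.6/86166) × 360° = 23.84°.
Equatorial spacing = 23.84 × 111.2 km/° = 2651 km.
At 65° latitude, spacing = 2651 × cos(65°) = 1120 km.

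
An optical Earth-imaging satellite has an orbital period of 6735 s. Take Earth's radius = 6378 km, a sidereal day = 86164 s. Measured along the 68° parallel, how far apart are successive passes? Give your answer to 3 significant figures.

Node shift per orbit = (6735.0/86164) × 360° = 28.14°.
Equatorial spacing = 28.14 × 111.3 km/° = 3132 km.
At 68° latitude, spacing = 3132 × cos(68°) = 1173 km.

1170 km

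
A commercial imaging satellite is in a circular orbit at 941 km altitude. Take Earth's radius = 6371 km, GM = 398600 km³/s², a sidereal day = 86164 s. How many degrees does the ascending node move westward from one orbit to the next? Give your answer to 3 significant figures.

Semi-major axis a = 6371 + 941 = 7312 km. Period T = 2π√(a³/μ) = 2π√(7312³/398600) = 6222.5 s = 103.71 min.
During one orbit Earth rotates (6222.5 / 86164) × 360° = 26.00°.

26.0°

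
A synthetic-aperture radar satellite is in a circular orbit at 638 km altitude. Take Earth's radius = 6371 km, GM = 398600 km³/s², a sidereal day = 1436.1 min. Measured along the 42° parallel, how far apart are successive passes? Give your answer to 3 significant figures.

Semi-major axis a = 6371 + 638 = 7009 km. Period T = 2π√(a³/μ) = 2π√(7009³/398600) = 5839.8 s = 97.33 min.
Node shift per orbit = (5839.8/86166) × 360° = 24.40°.
Equatorial spacing = 24.40 × 111.2 km/° = 2713 km.
At 42° latitude, spacing = 2713 × cos(42°) = 2016 km.

2020 km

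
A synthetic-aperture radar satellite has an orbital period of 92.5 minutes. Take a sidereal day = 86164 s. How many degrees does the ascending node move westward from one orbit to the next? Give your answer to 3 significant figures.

T = 92.5 min = 5550.0 s.
During one orbit Earth rotates (5550.0 / 86164) × 360° = 23.19°.

23.2°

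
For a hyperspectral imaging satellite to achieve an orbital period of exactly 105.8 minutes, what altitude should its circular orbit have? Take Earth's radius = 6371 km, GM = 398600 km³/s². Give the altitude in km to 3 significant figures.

T = 105.8 min = 6348.0 s.
From T = 2π√(a³/μ): a = (μ T²/4π²)^(1/3) = (398600 × 6348.0² / 4π²)^(1/3) = 7410 km.
Altitude h = a − R = 7410 − 6371 = 1039 km.

1040 km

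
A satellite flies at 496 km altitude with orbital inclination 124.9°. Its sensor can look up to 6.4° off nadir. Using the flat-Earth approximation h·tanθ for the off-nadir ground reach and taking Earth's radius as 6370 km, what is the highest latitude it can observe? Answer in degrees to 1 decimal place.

Retrograde orbit: the ground track reaches ±(180° − i) = ±(180 − 124.9) = ±55.1°.
Sensor half-swath on the ground ≈ 496·tan(6.4°) = 56 km = 0.50° of latitude.
Maximum observable latitude ≈ 55.1 + 0.50 = 55.6°.

55.6°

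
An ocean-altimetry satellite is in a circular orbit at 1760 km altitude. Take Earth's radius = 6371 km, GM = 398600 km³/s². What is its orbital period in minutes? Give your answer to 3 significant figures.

122 min

Semi-major axis a = 6371 + 1760 = 8131 km. Period T = 2π√(a³/μ) = 2π√(8131³/398600) = 7296.7 s = 121.61 min.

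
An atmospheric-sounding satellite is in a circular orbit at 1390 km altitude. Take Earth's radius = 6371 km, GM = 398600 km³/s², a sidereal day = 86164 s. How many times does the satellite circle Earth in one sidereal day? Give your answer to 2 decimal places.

12.66

Semi-major axis a = 6371 + 1390 = 7761 km. Period T = 2π√(a³/μ) = 2π√(7761³/398600) = 6804.4 s = 113.41 min.
Orbits per sidereal day = 86164 / 6804.4 = 12.663.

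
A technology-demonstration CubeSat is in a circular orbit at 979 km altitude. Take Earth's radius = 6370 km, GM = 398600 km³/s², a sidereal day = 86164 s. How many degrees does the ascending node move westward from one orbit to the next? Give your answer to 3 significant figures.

26.2°

Semi-major axis a = 6370 + 979 = 7349 km. Period T = 2π√(a³/μ) = 2π√(7349³/398600) = 6269.8 s = 104.50 min.
During one orbit Earth rotates (6269.8 / 86164) × 360° = 26.20°.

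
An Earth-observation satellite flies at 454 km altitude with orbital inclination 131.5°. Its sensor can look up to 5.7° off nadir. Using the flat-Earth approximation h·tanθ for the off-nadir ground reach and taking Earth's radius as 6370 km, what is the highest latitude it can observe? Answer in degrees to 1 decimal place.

Retrograde orbit: the ground track reaches ±(180° − i) = ±(180 − 131.5) = ±48.5°.
Sensor half-swath on the ground ≈ 454·tan(5.7°) = 45 km = 0.41° of latitude.
Maximum observable latitude ≈ 48.5 + 0.41 = 48.9°.

48.9°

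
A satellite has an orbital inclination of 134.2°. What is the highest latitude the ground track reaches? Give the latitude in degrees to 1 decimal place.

45.8°

Retrograde orbit: the ground track reaches ±(180° − i) = ±(180 − 134.2) = ±45.8°.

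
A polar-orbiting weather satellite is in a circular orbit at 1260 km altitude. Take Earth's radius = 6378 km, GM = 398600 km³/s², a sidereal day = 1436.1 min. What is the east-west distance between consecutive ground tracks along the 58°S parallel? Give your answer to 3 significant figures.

1640 km

Semi-major axis a = 6378 + 1260 = 7638 km. Period T = 2π√(a³/μ) = 2π√(7638³/398600) = 6643.3 s = 110.72 min.
Node shift per orbit = (6643.3/86166) × 360° = 27.76°.
Equatorial spacing = 27.76 × 111.3 km/° = 3090 km.
At 58° latitude, spacing = 3090 × cos(58°) = 1637 km.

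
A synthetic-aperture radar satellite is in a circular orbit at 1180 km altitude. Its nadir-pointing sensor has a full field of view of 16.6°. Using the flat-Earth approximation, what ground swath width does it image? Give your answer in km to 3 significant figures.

344 km

Half-angle = 16.6°/2 = 8.3°.
Swath width ≈ 2h·tan(θ/2) = 2 × 1180 × tan(8.3°) = 344.3 km.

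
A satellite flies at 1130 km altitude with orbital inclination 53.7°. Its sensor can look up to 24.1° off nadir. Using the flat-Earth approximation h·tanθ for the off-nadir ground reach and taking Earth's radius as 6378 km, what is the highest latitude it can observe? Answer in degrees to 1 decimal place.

For a prograde orbit the ground track reaches latitude ±i = ±53.7°.
Sensor half-swath on the ground ≈ 1130·tan(24.1°) = 505 km = 4.54° of latitude.
Maximum observable latitude ≈ 53.7 + 4.54 = 58.2°.

58.2°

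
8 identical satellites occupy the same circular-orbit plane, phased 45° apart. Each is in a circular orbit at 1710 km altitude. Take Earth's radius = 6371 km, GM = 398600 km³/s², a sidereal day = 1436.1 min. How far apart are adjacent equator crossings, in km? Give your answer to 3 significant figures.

420 km

Semi-major axis a = 6371 + 1710 = 8081 km. Period T = 2π√(a³/μ) = 2π√(8081³/398600) = 7229.5 s = 120.49 min.
Single-satellite node shift = (7229.5/86166) × 360° = 30.20°.
With 8 satellites evenly phased, successive equator crossings are 30.20/8 = 3.776° apart.
That is 3.776 × 111.2 = 420 km at the equator.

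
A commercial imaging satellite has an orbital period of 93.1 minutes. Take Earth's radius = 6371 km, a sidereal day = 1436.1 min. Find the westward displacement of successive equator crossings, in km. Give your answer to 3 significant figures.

T = 93.1 min = 5586.0 s.
During one orbit Earth rotates (5586.0 / 86166) × 360° = 23.34°.
At the equator that is 23.34° × (2π·6371/360) km/° = 23.34 × 111.2 = 2595 km.

2600 km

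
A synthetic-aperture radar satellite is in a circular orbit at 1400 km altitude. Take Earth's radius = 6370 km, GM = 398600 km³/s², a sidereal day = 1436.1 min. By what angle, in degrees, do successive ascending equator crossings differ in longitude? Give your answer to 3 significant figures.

Semi-major axis a = 6370 + 1400 = 7770 km. Period T = 2π√(a³/μ) = 2π√(7770³/398600) = 6816.2 s = 113.60 min.
During one orbit Earth rotates (6816.2 / 86166) × 360° = 28.48°.

28.5°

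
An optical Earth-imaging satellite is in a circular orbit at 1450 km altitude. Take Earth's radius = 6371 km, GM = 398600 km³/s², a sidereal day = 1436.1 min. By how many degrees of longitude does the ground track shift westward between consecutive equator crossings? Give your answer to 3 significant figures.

Semi-major axis a = 6371 + 1450 = 7821 km. Period T = 2π√(a³/μ) = 2π√(7821³/398600) = 6883.4 s = 114.72 min.
During one orbit Earth rotates (6883.4 / 86166) × 360° = 28.76°.

28.8°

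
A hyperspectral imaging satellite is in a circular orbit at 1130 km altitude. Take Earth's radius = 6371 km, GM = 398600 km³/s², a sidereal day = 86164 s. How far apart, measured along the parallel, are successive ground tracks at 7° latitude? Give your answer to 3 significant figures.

2980 km

Semi-major axis a = 6371 + 1130 = 7501 km. Period T = 2π√(a³/μ) = 2π√(7501³/398600) = 6465.3 s = 107.76 min.
Node shift per orbit = (6465.3/86164) × 360° = 27.01°.
Equatorial spacing = 27.01 × 111.2 km/° = 3004 km.
At 7° latitude, spacing = 3004 × cos(7°) = 2981 km.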